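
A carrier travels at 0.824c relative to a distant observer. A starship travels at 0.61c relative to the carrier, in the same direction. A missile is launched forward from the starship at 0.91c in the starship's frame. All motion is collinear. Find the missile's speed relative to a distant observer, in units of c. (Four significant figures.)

Apply u = (u'+v)/(1+u'v) twice. Missile in the carrier frame: (0.91+0.61)/(1+0.91·0.61) = 1.52/1.5551 = 0.97743c.
That velocity, transformed to the rest frame of a distant observer: (0.97743+0.824)/(1+0.97743·0.824) = 1.80143/1.80540232 = 0.9978c.

0.9978c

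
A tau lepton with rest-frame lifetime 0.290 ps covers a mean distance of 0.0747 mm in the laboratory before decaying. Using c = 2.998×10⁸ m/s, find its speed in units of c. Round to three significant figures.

Let x = d/(cτ) = 7.470×10^-5 m / (2.998×10⁸ m/s × 2.900×10^-13 s) = 0.85919. Since d = βγcτ, x = βγ = β/√(1−β²).
Solving: β² = x²/(1+x²) = 0.738207/1.738207 = 0.424695, so β = 0.652.

0.652c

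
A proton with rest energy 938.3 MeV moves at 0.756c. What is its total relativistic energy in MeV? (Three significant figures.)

Lorentz factor: γ = (1 − 0.571536)^(−1/2) = 1.5277.
Total energy: E = γmc² = 1.5277 × 938.3 MeV = 1430 MeV.

1430 MeV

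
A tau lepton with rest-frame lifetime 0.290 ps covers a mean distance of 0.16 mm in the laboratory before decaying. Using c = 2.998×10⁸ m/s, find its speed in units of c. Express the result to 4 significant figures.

Lab distance = (lab lifetime)·v = γτ·βc, so βγ = d/(cτ) = 1.600×10^-4/(2.998×10⁸ × 2.900×10^-13) = 1.8403.
With βγ = 1.8403: γ² = 1 + (βγ)² = 4.3867, and β = (βγ)/γ = 1.8403/2.09445 = 0.8787.

0.8787c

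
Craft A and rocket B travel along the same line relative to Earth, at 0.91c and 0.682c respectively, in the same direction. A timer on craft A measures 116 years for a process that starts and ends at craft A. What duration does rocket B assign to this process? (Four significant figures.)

Speed of craft A in rocket B's frame: u = (v_A − v_B)/(1 − v_A v_B/c²) = (0.91 − 0.682)/(1 − 0.91×0.682) = 0.228/0.37938 = 0.60098; |u| = 0.60098c.
At |u| = 0.60098c, γ = (1 − 0.361177)^(−1/2) = 1.2512.
Craft A's interval is proper; time dilation gives Δt_B = γΔτ = 1.2512 × 116 years = 145.1 years.

145.1 years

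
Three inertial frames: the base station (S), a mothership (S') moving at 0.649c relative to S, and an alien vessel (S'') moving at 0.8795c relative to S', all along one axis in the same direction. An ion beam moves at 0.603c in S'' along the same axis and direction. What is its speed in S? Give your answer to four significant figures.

First combine the ion beam and alien vessel (S''→S'): u₁ = (0.603 + 0.8795)/(1 + 0.603×0.8795) = 1.4825/1.5303385 = 0.96874.
Then combine with the mothership (S'→S): u = (0.96874 + 0.649)/(1 + 0.96874×0.649) = 1.61774/1.62871226 = 0.99326.

0.9933c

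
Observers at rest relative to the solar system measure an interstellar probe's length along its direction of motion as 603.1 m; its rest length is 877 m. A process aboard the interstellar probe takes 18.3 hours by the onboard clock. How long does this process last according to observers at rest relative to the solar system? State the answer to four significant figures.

Length contraction gives γ = L₀/L = 877/603.1 = 1.45415.
Δt = γΔτ = 1.45415 × 18.3 = 26.61 hours.

26.61 hours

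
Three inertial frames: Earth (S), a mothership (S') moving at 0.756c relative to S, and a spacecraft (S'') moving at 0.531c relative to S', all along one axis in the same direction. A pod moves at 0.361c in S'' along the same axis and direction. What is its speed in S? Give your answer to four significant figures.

0.9608c

First combine the pod and spacecraft (S''→S'): u₁ = (0.361 + 0.531)/(1 + 0.361×0.531) = 0.892/1.191691 = 0.74852.
Then combine with the mothership (S'→S): u = (0.74852 + 0.756)/(1 + 0.74852×0.756) = 1.50452/1.56588112 = 0.96081.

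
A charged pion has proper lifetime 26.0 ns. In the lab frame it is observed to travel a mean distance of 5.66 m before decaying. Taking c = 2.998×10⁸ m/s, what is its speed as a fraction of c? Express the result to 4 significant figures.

0.5876c

Lab distance = (lab lifetime)·v = γτ·βc, so βγ = d/(cτ) = 5.660/(2.998×10⁸ × 2.600×10^-8) = 0.72613.
With βγ = 0.72613: γ² = 1 + (βγ)² = 1.527265, and β = (βγ)/γ = 0.72613/1.23583 = 0.5876.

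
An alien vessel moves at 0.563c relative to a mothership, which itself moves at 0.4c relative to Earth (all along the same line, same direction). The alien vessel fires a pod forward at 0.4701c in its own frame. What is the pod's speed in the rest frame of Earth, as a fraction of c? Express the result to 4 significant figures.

0.9172c

Apply u = (u'+v)/(1+u'v) twice. Pod in the mothership frame: (0.4701+0.563)/(1+0.4701·0.563) = 1.0331/1.2646663 = 0.8169c.
That velocity, transformed to the rest frame of Earth: (0.8169+0.4)/(1+0.8169·0.4) = 1.2169/1.32676 = 0.9172c.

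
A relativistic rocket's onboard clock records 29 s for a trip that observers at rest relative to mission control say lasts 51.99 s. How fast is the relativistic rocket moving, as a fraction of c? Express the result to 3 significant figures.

0.830c

γ = Δt/Δτ = 51.99/29 = 1.7928.
β = √(1 − 1/γ²) = √(1 − 0.311126) = √0.688874 = 0.830.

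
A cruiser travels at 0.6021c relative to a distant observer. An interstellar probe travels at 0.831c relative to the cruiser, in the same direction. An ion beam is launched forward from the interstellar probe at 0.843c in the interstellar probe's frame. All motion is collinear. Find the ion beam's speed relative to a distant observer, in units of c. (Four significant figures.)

0.9961c

Apply u = (u'+v)/(1+u'v) twice. Ion beam in the cruiser frame: (0.843+0.831)/(1+0.843·0.831) = 1.674/1.700533 = 0.9844c.
That velocity, transformed to the rest frame of a distant observer: (0.9844+0.6021)/(1+0.9844·0.6021) = 1.5865/1.59270724 = 0.9961c.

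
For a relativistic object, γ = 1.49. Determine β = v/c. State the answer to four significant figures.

0.7413

β = √(1 − 1/γ²) = √(1 − 1/2.2201) = √0.54957 = 0.7413.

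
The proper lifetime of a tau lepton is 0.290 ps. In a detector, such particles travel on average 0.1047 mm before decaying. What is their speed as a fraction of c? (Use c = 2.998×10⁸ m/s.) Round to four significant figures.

d = βγcτ ⇒ βγ = d/(cτ) = 1.047×10^-4 m / (8.6942×10^-5 m) = 1.2043.
β = (βγ)/√(1+(βγ)²) = 1.2043/√2.45034 = 0.7693.

0.7693c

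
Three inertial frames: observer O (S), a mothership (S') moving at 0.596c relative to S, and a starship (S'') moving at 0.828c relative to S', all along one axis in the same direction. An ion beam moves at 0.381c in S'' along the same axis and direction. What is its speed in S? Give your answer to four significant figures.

First combine the ion beam and starship (S''→S'): u₁ = (0.381 + 0.828)/(1 + 0.381×0.828) = 1.209/1.315468 = 0.91906.
Then combine with the mothership (S'→S): u = (0.91906 + 0.596)/(1 + 0.91906×0.596) = 1.51506/1.54775976 = 0.97887.

0.9789c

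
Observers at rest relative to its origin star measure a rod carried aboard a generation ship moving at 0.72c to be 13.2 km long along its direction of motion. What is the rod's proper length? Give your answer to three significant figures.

19.0 km

γ = 1/√(1 − β²) = 1/√(1 − 0.5184) = 1/√0.4816 = 1/0.693974 = 1.441.
Proper length: L₀ = γ·L = 1.441 × 13.2 = 19.0 km.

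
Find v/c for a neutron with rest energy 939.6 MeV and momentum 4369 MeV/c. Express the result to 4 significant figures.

0.9776

βγ = pc/(mc²) = 4369/939.6 = 4.6499.
Since γ² = 1 + (βγ)² = 22.6216, γ = √22.6216 = 4.75622, and β = (βγ)/γ = 4.6499/4.75622 = 0.9776.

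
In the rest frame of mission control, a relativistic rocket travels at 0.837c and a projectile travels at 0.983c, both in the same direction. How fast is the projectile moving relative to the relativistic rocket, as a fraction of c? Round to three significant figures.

Transform to the relativistic rocket's frame: u' = (u − v)/(1 − uv/c²).
u' = (0.983 − 0.837)/(1 − 0.983×0.837) = 0.146/0.177229 = 0.82379.
Speed in the relativistic rocket's frame: 0.824c (in the same direction).

0.824c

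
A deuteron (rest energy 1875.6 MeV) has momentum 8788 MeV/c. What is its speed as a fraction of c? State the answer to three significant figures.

0.978c

pc/(mc²) = 8788/1875.6 = 4.6854 = βγ = β/√(1−β²).
So β² = x²/(1 + x²) with x = 4.6854: x² = 21.953, β² = 21.953/22.953 = 0.956433, β = 0.978.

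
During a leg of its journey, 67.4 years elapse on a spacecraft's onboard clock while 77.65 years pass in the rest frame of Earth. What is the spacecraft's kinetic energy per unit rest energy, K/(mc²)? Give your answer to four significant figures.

0.1521

From Δt = γΔτ: γ = 77.65/67.4 = 1.15208.
Since K = (γ−1)mc², K/(mc²) = 1.15208 − 1 = 0.1521.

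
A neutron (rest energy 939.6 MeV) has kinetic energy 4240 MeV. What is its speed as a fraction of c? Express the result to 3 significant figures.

γ = 1 + K/(mc²) = 1 + 4240/939.6 = 5.5126.
β = √(1 − 1/γ²) = √(1 − 0.0329069) = √0.9670931 = 0.983.

0.983c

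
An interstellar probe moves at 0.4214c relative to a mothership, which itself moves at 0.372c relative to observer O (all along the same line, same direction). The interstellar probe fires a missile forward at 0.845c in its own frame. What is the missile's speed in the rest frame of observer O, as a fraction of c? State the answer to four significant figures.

First combine the missile and interstellar probe (S''→S'): u₁ = (0.845 + 0.4214)/(1 + 0.845×0.4214) = 1.2664/1.356083 = 0.93387.
Then combine with the mothership (S'→S): u = (0.93387 + 0.372)/(1 + 0.93387×0.372) = 1.30587/1.34739964 = 0.96918.

0.9692c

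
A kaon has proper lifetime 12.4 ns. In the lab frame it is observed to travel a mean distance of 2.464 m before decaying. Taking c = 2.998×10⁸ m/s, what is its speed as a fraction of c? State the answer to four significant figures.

Lab distance = (lab lifetime)·v = γτ·βc, so βγ = d/(cτ) = 2.464/(2.998×10⁸ × 1.240×10^-8) = 0.66281.
With βγ = 0.66281: γ² = 1 + (βγ)² = 1.439317, and β = (βγ)/γ = 0.66281/1.19972 = 0.5525.

0.5525c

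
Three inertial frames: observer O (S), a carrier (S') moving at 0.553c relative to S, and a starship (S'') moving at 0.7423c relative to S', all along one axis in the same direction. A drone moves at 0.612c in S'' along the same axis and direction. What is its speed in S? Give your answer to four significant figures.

Apply u = (u'+v)/(1+u'v) twice. Drone in the carrier frame: (0.612+0.7423)/(1+0.612·0.7423) = 1.3543/1.4542876 = 0.93125c.
That velocity, transformed to the rest frame of observer O: (0.93125+0.553)/(1+0.93125·0.553) = 1.48425/1.51498125 = 0.97972c.

0.9797c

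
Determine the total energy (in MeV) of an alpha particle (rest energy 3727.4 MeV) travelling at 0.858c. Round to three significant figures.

7260 MeV

γ = 1/√(1 − β²) = 1/√(1 − 0.736164) = 1/√0.263836 = 1/0.51365 = 1.9469.
Total energy: E = γmc² = 1.9469 × 3727.4 MeV = 7260 MeV.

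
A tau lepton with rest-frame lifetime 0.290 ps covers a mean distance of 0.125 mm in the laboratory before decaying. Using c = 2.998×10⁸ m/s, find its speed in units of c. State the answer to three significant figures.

0.821c

d = βγcτ ⇒ βγ = d/(cτ) = 1.250×10^-4 m / (8.6942×10^-5 m) = 1.4377.
β = (βγ)/√(1+(βγ)²) = 1.4377/√3.06698 = 0.821.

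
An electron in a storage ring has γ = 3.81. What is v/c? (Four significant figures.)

β = √(1 − 1/γ²) = √(1 − 1/14.5161) = √0.931111 = 0.9649.

0.9649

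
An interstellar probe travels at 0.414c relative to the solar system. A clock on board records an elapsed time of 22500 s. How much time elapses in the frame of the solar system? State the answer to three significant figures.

Lorentz factor: γ = (1 − 0.171396)^(−1/2) = 1.0986.
Time dilation: Δt = γ·Δτ = 1.0986 × 22500 = 24700 s.

24700 s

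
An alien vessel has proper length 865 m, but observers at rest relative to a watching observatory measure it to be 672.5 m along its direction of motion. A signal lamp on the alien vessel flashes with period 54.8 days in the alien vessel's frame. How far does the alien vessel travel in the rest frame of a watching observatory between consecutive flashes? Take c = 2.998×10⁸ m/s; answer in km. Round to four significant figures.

Length contraction gives γ = L₀/L = 865/672.5 = 1.28625.
β = √(1 − 1/γ²) = 0.62894. Lab-frame period = γτ = 1.28625×54.8 days = 70.486 days. Distance = βc × γτ = 0.62894 × 2.998×10⁸ m/s × 6089990.4 s = 1.1483×10^15 m = 1.148×10^12 km.

1.148×10^12 km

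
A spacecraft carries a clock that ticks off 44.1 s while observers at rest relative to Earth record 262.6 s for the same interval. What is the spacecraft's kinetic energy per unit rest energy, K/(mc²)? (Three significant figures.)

4.95

From Δt = γΔτ: γ = 262.6/44.1 = 5.95465.
Since K = (γ−1)mc², K/(mc²) = 5.95465 − 1 = 4.95.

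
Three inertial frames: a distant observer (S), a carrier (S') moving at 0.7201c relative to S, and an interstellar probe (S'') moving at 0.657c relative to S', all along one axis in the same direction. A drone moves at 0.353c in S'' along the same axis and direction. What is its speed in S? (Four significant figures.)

First combine the drone and interstellar probe (S''→S'): u₁ = (0.353 + 0.657)/(1 + 0.353×0.657) = 1.01/1.231921 = 0.81986.
Then combine with the carrier (S'→S): u = (0.81986 + 0.7201)/(1 + 0.81986×0.7201) = 1.53996/1.590381186 = 0.9683.

0.9683c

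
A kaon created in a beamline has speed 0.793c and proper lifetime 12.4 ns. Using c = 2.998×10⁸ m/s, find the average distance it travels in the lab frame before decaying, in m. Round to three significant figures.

4.84 m

γ = 1/√(1 − β²) = 1/√(1 − 0.628849) = 1/√0.371151 = 1/0.609222 = 1.6414.
Lab-frame lifetime: Δt = γτ = 1.6414 × 12.4 ns = 20.353 ns.
Distance: d = vΔt = 0.793 × 2.998×10⁸ m/s × 2.0353×10^-8 s = 4.84 m.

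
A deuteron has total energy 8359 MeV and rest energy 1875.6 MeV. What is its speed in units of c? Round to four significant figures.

γ = E/(mc²) = 8359/1875.6 = 4.4567.
β = √(1 − 1/γ²) = √(1 − 0.050347) = √0.949653 = 0.9745.

0.9745c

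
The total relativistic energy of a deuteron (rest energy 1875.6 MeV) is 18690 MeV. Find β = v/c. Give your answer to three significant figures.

0.995

Total energy E = γmc² gives γ = 18690/1875.6 = 9.9648.
Hence β = √(1 − 1/γ²) = √(1 − 0.0100708) = √0.9899292 = 0.995.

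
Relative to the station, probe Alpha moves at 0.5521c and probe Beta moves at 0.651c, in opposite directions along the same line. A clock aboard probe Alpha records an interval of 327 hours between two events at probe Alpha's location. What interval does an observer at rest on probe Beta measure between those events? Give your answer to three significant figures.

702 hours

The velocity of probe Alpha relative to probe Beta is (0.5521 + 0.651)c / (1 + 0.5521×0.651) = 0.88501c; relative speed 0.88501c.
At |u| = 0.88501c, γ = (1 − 0.783243)^(−1/2) = 2.1479.
Probe Alpha's interval is proper; time dilation gives Δt_B = γΔτ = 2.1479 × 327 hours = 702 hours.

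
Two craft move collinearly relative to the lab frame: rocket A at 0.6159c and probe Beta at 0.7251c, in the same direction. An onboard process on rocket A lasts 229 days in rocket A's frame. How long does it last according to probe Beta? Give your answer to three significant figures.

The velocity of rocket A relative to probe Beta is (0.6159 − 0.7251)c / (1 − 0.6159×0.7251) = −0.19732c; relative speed 0.19732c.
At |u| = 0.19732c, γ = (1 − 0.0389352)^(−1/2) = 1.0201.
The clock on rocket A records proper time, so probe Beta measures Δt = γΔτ = 1.0201 × 229 = 234 days.

234 days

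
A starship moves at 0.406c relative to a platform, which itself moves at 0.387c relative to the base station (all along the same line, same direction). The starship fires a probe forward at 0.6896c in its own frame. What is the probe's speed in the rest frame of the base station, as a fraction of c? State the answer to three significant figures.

0.934c

Apply u = (u'+v)/(1+u'v) twice. Probe in the platform frame: (0.6896+0.406)/(1+0.6896·0.406) = 1.0956/1.2799776 = 0.85595c.
That velocity, transformed to the rest frame of the base station: (0.85595+0.387)/(1+0.85595·0.387) = 1.24295/1.33125265 = 0.93367c.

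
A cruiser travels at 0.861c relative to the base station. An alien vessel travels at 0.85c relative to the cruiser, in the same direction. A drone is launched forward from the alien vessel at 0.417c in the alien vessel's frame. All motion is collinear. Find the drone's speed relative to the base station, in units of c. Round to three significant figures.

First combine the drone and alien vessel (S''→S'): u₁ = (0.417 + 0.85)/(1 + 0.417×0.85) = 1.267/1.35445 = 0.93544.
Then combine with the cruiser (S'→S): u = (0.93544 + 0.861)/(1 + 0.93544×0.861) = 1.79644/1.80541384 = 0.99503.

0.995c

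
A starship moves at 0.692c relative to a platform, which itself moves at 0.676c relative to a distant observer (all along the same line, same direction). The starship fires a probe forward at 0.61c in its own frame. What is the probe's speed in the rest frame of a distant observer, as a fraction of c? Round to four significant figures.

0.9831c

Compose velocities in two stages. Stage 1 (into S'): u₁ = (0.61+0.692)/(1+0.61×0.692) = 0.91553.
Stage 2 (into S): u = (0.91553+0.676)/(1+0.91553×0.676) = 0.98309, so the speed is 0.9831c.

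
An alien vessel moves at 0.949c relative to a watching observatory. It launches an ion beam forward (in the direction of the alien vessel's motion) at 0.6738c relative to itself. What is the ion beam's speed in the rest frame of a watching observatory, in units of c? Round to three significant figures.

Relativistic velocity addition: u = (u' + v)/(1 + u'v/c²), with u' = 0.6738c and v = 0.949c.
Numerator: 0.6738 + 0.949 = 1.6228. Denominator: 1 + (0.6738)(0.949) = 1.6394362.
u = 1.6228/1.6394362 = 0.98985, so the speed is 0.990c.

0.990c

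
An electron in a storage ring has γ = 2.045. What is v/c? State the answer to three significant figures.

0.872

β = √(1 − 1/γ²) = √(1 − 1/4.182025) = √0.760881 = 0.872.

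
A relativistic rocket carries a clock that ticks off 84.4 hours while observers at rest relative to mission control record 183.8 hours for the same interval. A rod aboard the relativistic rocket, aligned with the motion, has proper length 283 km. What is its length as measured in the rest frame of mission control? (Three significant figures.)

130 km

The time-dilation ratio gives γ = 183.8/84.4 = 2.17773.
L = L₀/γ = 283/2.17773 = 130 km.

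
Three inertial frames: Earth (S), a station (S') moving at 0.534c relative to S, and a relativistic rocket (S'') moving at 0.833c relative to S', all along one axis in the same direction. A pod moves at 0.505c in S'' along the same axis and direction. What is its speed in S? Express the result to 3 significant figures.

Apply u = (u'+v)/(1+u'v) twice. Pod in the station frame: (0.505+0.833)/(1+0.505·0.833) = 1.338/1.420665 = 0.94181c.
That velocity, transformed to the rest frame of Earth: (0.94181+0.534)/(1+0.94181·0.534) = 1.47581/1.50292654 = 0.98196c.

0.982c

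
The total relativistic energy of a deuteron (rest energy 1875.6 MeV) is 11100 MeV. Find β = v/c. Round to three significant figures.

γ = E/(mc²) = 11100/1875.6 = 5.9181.
β = √(1 − 1/γ²) = √(1 − 0.0285519) = √0.9714481 = 0.986.

0.986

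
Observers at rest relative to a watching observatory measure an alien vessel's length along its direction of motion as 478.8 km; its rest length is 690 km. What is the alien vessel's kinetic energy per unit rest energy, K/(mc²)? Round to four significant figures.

0.4411

From L = L₀/γ: γ = 690/478.8 = 1.4411.
K/(mc²) = γ − 1 = 1.4411 − 1 = 0.4411.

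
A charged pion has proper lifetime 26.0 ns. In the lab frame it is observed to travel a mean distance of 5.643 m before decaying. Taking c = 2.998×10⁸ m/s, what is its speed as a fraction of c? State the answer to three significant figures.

Let x = d/(cτ) = 5.643 m / (2.998×10⁸ m/s × 2.600×10^-8 s) = 0.72394. Since d = βγcτ, x = βγ = β/√(1−β²).
Solving: β² = x²/(1+x²) = 0.524089/1.524089 = 0.34387, so β = 0.586.

0.586c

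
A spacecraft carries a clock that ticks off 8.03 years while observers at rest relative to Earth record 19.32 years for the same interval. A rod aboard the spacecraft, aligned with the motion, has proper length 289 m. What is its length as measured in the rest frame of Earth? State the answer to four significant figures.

The time-dilation ratio gives γ = 19.32/8.03 = 2.40598.
L = L₀/γ = 289/2.40598 = 120.1 m.

120.1 m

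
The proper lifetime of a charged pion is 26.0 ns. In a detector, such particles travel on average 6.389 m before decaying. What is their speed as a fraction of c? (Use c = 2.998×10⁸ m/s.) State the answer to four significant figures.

Lab distance = (lab lifetime)·v = γτ·βc, so βγ = d/(cτ) = 6.389/(2.998×10⁸ × 2.600×10^-8) = 0.81965.
With βγ = 0.81965: γ² = 1 + (βγ)² = 1.671826, and β = (βγ)/γ = 0.81965/1.29299 = 0.6339.

0.6339c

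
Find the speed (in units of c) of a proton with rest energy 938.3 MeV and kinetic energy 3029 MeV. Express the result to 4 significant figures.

γ = 1 + K/(mc²) = 1 + 3029/938.3 = 4.2282.
β = √(1 − 1/γ²) = √(1 − 0.0559357) = √0.9440643 = 0.9716.

0.9716c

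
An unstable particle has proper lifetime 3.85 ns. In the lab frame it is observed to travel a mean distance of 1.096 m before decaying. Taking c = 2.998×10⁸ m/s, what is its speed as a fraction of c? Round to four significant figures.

0.6886c

Lab distance = (lab lifetime)·v = γτ·βc, so βγ = d/(cτ) = 1.096/(2.998×10⁸ × 3.850×10^-9) = 0.94955.
With βγ = 0.94955: γ² = 1 + (βγ)² = 1.901645, and β = (βγ)/γ = 0.94955/1.379 = 0.6886.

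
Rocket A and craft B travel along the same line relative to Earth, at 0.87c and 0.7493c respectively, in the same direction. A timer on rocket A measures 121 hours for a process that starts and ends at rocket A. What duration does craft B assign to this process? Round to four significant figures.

Transform rocket A's velocity into craft B's frame: (0.87 − 0.7493)/(1 − 0.87·0.7493) = 0.1207/0.348109, so the relative speed is 0.34673c.
γ for this relative speed: γ = 1/√(1 − 0.120222) = 1.0661.
Rocket A's interval is proper; time dilation gives Δt_B = γΔτ = 1.0661 × 121 hours = 129.0 hours.

129.0 hours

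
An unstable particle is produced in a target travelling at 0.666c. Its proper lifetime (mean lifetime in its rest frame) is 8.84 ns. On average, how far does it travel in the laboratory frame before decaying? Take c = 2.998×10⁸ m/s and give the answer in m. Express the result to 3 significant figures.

2.37 m

γ = 1/√(1 − β²) = 1/√(1 − 0.443556) = 1/√0.556444 = 1/0.745952 = 1.3406.
Lab-frame lifetime: Δt = γτ = 1.3406 × 8.84 ns = 11.851 ns.
Distance: d = vΔt = 0.666 × 2.998×10⁸ m/s × 1.1851×10^-8 s = 2.37 m.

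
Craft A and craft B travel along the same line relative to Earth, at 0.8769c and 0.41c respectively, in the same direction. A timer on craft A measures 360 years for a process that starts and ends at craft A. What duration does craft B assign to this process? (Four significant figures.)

525.9 years

Speed of craft A in craft B's frame: u = (v_A − v_B)/(1 − v_A v_B/c²) = (0.8769 − 0.41)/(1 − 0.8769×0.41) = 0.4669/0.640471 = 0.72899; |u| = 0.72899c.
γ for this relative speed: γ = 1/√(1 − 0.531426) = 1.4609.
Craft A's interval is proper; time dilation gives Δt_B = γΔτ = 1.4609 × 360 years = 525.9 years.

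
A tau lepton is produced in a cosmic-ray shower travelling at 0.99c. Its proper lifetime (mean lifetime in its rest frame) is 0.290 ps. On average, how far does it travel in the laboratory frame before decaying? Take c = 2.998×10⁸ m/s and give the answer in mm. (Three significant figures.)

0.610 mm

With β = 0.99, γ = 1/√(1 − 0.99²) = 1/√0.0199 = 7.0888.
Lab-frame lifetime: Δt = γτ = 7.0888 × 0.290 ps = 2.0558 ps.
Distance: d = vΔt = 0.99 × 2.998×10⁸ m/s × 2.0558×10^-12 s = 6.10×10^-4 m = 0.610 mm.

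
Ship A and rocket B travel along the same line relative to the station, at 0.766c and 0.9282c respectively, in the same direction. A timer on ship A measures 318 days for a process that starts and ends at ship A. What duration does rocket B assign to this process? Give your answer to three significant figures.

Transform ship A's velocity into rocket B's frame: (0.766 − 0.9282)/(1 − 0.766·0.9282) = −0.1622/0.2889988, so the relative speed is 0.56125c.
At |u| = 0.56125c, γ = (1 − 0.315002)^(−1/2) = 1.2082.
Ship A's interval is proper; time dilation gives Δt_B = γΔτ = 1.2082 × 318 days = 384 days.

384 days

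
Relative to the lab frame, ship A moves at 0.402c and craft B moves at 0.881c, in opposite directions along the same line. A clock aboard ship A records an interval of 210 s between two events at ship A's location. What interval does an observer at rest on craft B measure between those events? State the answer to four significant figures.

656.4 s

The velocity of ship A relative to craft B is (0.402 + 0.881)c / (1 + 0.402×0.881) = 0.94745c; relative speed 0.94745c.
γ for this relative speed: γ = 1/√(1 − 0.897662) = 3.1259.
Ship A's interval is proper; time dilation gives Δt_B = γΔτ = 3.1259 × 210 s = 656.4 s.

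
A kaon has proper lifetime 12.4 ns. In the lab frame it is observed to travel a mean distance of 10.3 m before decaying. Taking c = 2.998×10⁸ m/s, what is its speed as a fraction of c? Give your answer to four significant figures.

0.9406c

d = βγcτ ⇒ βγ = d/(cτ) = 10.30 m / (3.71752 m) = 2.7707.
β = (βγ)/√(1+(βγ)²) = 2.7707/√8.67678 = 0.9406.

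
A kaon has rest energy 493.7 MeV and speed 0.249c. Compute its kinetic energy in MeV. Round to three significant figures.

Lorentz factor: γ = (1 − 0.062001)^(−1/2) = 1.032521.
Kinetic energy: K = (γ − 1)mc² = (1.032521 − 1) × 493.7 MeV = 0.032521 × 493.7 = 16.1 MeV.

16.1 MeV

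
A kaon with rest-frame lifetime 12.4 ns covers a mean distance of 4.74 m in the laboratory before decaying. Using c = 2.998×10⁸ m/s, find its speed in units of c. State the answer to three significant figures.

Lab distance = (lab lifetime)·v = γτ·βc, so βγ = d/(cτ) = 4.740/(2.998×10⁸ × 1.240×10^-8) = 1.275.
With βγ = 1.275: γ² = 1 + (βγ)² = 2.62562, and β = (βγ)/γ = 1.275/1.62038 = 0.787.

0.787c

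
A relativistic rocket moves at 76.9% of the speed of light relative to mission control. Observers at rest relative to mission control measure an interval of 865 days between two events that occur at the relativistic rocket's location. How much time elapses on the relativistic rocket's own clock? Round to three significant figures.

553 days

γ = 1/√(1 − β²) = 1/√(1 − 0.591361) = 1/√0.408639 = 1/0.639249 = 1.5643.
The relativistic rocket's clock runs slow as seen from mission control, so Δτ = Δt/γ = 865/1.5643 = 553 days.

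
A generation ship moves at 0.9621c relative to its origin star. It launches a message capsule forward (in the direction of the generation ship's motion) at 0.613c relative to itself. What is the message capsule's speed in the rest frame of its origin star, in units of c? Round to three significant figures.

Relativistic velocity addition: u = (u' + v)/(1 + u'v/c²), with u' = 0.613c and v = 0.9621c.
Numerator: 0.613 + 0.9621 = 1.5751. Denominator: 1 + (0.613)(0.9621) = 1.5897673.
u = 1.5751/1.5897673 = 0.99077, so the speed is 0.991c.

0.991c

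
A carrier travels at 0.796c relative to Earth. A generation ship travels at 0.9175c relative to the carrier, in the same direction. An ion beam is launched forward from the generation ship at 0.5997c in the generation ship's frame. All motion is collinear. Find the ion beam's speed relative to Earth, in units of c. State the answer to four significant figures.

0.9976c

Apply u = (u'+v)/(1+u'v) twice. Ion beam in the carrier frame: (0.5997+0.9175)/(1+0.5997·0.9175) = 1.5172/1.55022475 = 0.9787c.
That velocity, transformed to the rest frame of Earth: (0.9787+0.796)/(1+0.9787·0.796) = 1.7747/1.7790452 = 0.99756c.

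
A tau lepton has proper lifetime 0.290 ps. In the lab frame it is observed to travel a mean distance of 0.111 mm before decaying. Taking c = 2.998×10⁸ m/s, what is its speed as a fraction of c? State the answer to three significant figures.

0.787c

Let x = d/(cτ) = 1.110×10^-4 m / (2.998×10⁸ m/s × 2.900×10^-13 s) = 1.2767. Since d = βγcτ, x = βγ = β/√(1−β²).
Solving: β² = x²/(1+x²) = 1.62996/2.62996 = 0.619766, so β = 0.787.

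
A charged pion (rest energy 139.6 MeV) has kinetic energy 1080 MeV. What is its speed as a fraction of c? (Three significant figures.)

K = (γ−1)mc², so γ = 1 + 1080/139.6 = 8.7364.
Then v/c = √(1 − γ⁻²) = √(1 − 0.0131019) = √0.9868981 = 0.993.

0.993c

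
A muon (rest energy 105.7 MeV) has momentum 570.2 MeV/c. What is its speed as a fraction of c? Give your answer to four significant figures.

0.9832c

βγ = pc/(mc²) = 570.2/105.7 = 5.3945.
Since γ² = 1 + (βγ)² = 30.1006, γ = √30.1006 = 5.4864, and β = (βγ)/γ = 5.3945/5.4864 = 0.9832.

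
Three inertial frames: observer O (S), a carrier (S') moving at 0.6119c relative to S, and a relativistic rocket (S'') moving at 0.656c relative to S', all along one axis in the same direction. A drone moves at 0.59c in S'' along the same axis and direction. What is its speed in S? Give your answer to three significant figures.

Apply u = (u'+v)/(1+u'v) twice. Drone in the carrier frame: (0.59+0.656)/(1+0.59·0.656) = 1.246/1.38704 = 0.89832c.
That velocity, transformed to the rest frame of observer O: (0.89832+0.6119)/(1+0.89832·0.6119) = 1.51022/1.549682008 = 0.97454c.

0.975c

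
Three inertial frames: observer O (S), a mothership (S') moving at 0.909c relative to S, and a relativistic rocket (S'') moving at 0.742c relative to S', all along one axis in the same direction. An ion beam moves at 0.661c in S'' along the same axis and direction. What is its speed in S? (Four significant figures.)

0.9971c

Compose velocities in two stages. Stage 1 (into S'): u₁ = (0.661+0.742)/(1+0.661×0.742) = 0.94132.
Stage 2 (into S): u = (0.94132+0.909)/(1+0.94132×0.909) = 0.99712, so the speed is 0.9971c.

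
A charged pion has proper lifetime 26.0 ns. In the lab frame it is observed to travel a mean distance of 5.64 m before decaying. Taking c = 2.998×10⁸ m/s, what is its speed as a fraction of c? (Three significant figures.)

0.586c

Let x = d/(cτ) = 5.640 m / (2.998×10⁸ m/s × 2.600×10^-8 s) = 0.72356. Since d = βγcτ, x = βγ = β/√(1−β²).
Solving: β² = x²/(1+x²) = 0.523539/1.523539 = 0.343633, so β = 0.586.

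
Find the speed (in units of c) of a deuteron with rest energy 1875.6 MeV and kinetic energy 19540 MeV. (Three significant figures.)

0.996c

K = (γ−1)mc², so γ = 1 + 19540/1875.6 = 11.418.
Then v/c = √(1 − γ⁻²) = √(1 − 0.00767043) = √0.99232957 = 0.996.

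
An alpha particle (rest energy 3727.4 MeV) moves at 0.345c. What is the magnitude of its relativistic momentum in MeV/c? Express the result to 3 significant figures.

1370 MeV/c

With β = 0.345, γ = 1/√(1 − 0.345²) = 1/√0.880975 = 1.0654.
Momentum: p = γβ·mc = 1.0654 × 0.345 × 3727.4 MeV/c = 1370 MeV/c.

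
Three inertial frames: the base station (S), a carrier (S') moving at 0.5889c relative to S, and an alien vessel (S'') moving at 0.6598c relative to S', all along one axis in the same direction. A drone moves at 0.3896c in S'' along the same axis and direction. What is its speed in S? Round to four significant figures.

Compose velocities in two stages. Stage 1 (into S'): u₁ = (0.3896+0.6598)/(1+0.3896×0.6598) = 0.83481.
Stage 2 (into S): u = (0.83481+0.5889)/(1+0.83481×0.5889) = 0.95447, so the speed is 0.9545c.

0.9545c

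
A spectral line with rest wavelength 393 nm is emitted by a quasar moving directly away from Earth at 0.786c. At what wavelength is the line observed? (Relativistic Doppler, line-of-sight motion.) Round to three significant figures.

Relativistic Doppler for wavelength: λ_obs = λ_src · √((1+β)/(1−β)).
With β = 0.786: factor = √(1.786/0.214) = 2.8889.
λ_obs = 393 × 2.8889 = 1140 nm.

1140 nm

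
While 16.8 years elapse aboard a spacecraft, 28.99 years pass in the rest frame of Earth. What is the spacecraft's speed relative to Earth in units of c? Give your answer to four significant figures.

0.8150c

γ = Δt/Δτ = 28.99/16.8 = 1.7256.
β = √(1 − 1/γ²) = √(1 − 0.33583) = √0.66417 = 0.8150.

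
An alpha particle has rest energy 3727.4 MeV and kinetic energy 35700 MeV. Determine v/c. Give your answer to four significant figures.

γ = 1 + K/(mc²) = 1 + 35700/3727.4 = 10.578.
β = √(1 − 1/γ²) = √(1 − 0.00893702) = √0.99106298 = 0.9955.

0.9955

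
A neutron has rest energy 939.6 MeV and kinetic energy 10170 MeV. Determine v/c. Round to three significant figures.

0.996

γ = 1 + K/(mc²) = 1 + 10170/939.6 = 11.824.
β = √(1 − 1/γ²) = √(1 − 0.00715272) = √0.99284728 = 0.996.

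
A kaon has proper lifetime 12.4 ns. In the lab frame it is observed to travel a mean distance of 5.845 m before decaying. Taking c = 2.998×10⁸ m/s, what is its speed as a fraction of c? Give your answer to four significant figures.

0.8438c

d = βγcτ ⇒ βγ = d/(cτ) = 5.845 m / (3.71752 m) = 1.5723.
β = (βγ)/√(1+(βγ)²) = 1.5723/√3.47213 = 0.8438.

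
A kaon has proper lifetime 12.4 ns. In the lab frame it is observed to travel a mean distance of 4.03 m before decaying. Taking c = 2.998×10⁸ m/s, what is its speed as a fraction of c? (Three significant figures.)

Let x = d/(cτ) = 4.030 m / (2.998×10⁸ m/s × 1.240×10^-8 s) = 1.0841. Since d = βγcτ, x = βγ = β/√(1−β²).
Solving: β² = x²/(1+x²) = 1.17527/2.17527 = 0.540287, so β = 0.735.

0.735c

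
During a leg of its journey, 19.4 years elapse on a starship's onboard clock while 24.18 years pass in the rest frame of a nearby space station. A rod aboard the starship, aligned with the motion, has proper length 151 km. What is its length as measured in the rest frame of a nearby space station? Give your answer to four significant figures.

γ = Δt/Δτ = 24.18/19.4 = 1.24639.
L = L₀/γ = 151/1.24639 = 121.1 km.

121.1 km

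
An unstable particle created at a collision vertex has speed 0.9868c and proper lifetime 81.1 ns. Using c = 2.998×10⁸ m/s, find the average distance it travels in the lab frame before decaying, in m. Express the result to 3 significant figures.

γ = 1/√(1 − β²) = 1/√(1 − 0.97377424) = 1/√0.02622576 = 1/0.161944 = 6.175.
Lab-frame lifetime: Δt = γτ = 6.175 × 81.1 ns = 500.79 ns.
Distance: d = vΔt = 0.9868 × 2.998×10⁸ m/s × 5.0079×10^-7 s = 148 m.

148 m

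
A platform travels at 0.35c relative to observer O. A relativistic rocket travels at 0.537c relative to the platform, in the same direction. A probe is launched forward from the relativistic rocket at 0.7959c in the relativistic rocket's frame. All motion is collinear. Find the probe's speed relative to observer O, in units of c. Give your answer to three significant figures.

0.968c

First combine the probe and relativistic rocket (S''→S'): u₁ = (0.7959 + 0.537)/(1 + 0.7959×0.537) = 1.3329/1.4273983 = 0.9338.
Then combine with the platform (S'→S): u = (0.9338 + 0.35)/(1 + 0.9338×0.35) = 1.2838/1.32683 = 0.96757.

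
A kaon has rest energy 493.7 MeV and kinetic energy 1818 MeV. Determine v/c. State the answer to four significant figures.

γ = 1 + K/(mc²) = 1 + 1818/493.7 = 4.6824.
β = √(1 − 1/γ²) = √(1 − 0.0456103) = √0.9543897 = 0.9769.

0.9769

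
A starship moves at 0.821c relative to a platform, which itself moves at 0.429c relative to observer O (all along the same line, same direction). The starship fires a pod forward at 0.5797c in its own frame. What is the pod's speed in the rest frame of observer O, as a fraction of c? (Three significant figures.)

0.979c

First combine the pod and starship (S''→S'): u₁ = (0.5797 + 0.821)/(1 + 0.5797×0.821) = 1.4007/1.4759337 = 0.94903.
Then combine with the platform (S'→S): u = (0.94903 + 0.429)/(1 + 0.94903×0.429) = 1.37803/1.40713387 = 0.97932.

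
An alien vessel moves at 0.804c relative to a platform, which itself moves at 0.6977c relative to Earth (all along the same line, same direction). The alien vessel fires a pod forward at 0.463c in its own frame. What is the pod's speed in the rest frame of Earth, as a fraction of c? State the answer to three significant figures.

Compose velocities in two stages. Stage 1 (into S'): u₁ = (0.463+0.804)/(1+0.463×0.804) = 0.9233.
Stage 2 (into S): u = (0.9233+0.6977)/(1+0.9233×0.6977) = 0.9859, so the speed is 0.986c.

0.986c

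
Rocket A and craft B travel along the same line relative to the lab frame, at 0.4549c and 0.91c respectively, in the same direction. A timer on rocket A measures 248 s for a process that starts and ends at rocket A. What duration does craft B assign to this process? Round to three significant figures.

Speed of rocket A in craft B's frame: u = (v_A − v_B)/(1 − v_A v_B/c²) = (0.4549 − 0.91)/(1 − 0.4549×0.91) = −0.4551/0.586041 = −0.77657; |u| = 0.77657c.
At |u| = 0.77657c, γ = (1 − 0.603061)^(−1/2) = 1.5872.
Rocket A's interval is proper; time dilation gives Δt_B = γΔτ = 1.5872 × 248 s = 394 s.

394 s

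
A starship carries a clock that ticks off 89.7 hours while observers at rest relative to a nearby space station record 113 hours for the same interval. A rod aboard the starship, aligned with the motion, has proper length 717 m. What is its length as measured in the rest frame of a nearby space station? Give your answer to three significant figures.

The time-dilation ratio gives γ = 113/89.7 = 1.25975.
The rod contracts by the same γ: 717 m / 1.25975 = 569 m.

569 m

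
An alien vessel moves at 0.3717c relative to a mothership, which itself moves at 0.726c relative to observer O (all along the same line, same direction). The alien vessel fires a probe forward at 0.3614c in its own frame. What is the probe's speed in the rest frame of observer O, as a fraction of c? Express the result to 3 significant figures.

Compose velocities in two stages. Stage 1 (into S'): u₁ = (0.3614+0.3717)/(1+0.3614×0.3717) = 0.64628.
Stage 2 (into S): u = (0.64628+0.726)/(1+0.64628×0.726) = 0.93403, so the speed is 0.934c.

0.934c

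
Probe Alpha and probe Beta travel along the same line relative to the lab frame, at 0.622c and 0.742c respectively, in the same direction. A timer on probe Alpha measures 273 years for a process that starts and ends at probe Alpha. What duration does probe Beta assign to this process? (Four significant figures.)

Transform probe Alpha's velocity into probe Beta's frame: (0.622 − 0.742)/(1 − 0.622·0.742) = −0.12/0.538476, so the relative speed is 0.22285c.
γ for this relative speed: γ = 1/√(1 − 0.0496621) = 1.0258.
The clock on probe Alpha records proper time, so probe Beta measures Δt = γΔτ = 1.0258 × 273 = 280.0 years.

280.0 years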